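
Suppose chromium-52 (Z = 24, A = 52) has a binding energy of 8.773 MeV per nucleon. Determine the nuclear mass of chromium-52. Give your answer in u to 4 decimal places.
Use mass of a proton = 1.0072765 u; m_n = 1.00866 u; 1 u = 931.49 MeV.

Total binding energy = 52 × 8.773 = 456.196 MeV
Mass defect = 456.196 MeV / (931.49 MeV/u) = 0.489749 u
Constituent mass = 24(1.0072765) + 28(1.00866) = 52.4171160 u
Nuclear mass = 52.4171160 − 0.489749 = 51.9273670 u ≈ 51.9274 u (to 4 decimal places)

51.9274 u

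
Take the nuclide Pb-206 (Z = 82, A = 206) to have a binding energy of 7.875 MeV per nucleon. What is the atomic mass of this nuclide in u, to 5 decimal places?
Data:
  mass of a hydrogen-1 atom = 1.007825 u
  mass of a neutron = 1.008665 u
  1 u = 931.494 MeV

Total binding energy = 206 × 7.875 = 1622.250 MeV
Mass defect = 1622.250 MeV / (931.494 MeV/u) = 1.7415571 u
Constituent mass = 82(1.007825) + 124(1.008665) = 207.716110 u
Atomic mass = 207.716110 − 1.7415571 = 205.9745529 u ≈ 205.97455 u (to 5 decimal places)

205.97455 u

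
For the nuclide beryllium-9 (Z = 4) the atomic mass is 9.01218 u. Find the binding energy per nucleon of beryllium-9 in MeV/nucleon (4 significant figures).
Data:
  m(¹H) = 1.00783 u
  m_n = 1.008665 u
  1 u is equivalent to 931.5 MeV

6.465 MeV/nucleon

Z = 4, so N = A − Z = 9 − 4 = 5.
Mass of separated nucleons = 4(1.00783) + 5(1.008665) = 4.03132 + 5.043325 = 9.074645 u
Δm = 9.074645 − 9.01218 = 0.062465 u
Binding energy = Δm·c² = 0.062465 × 931.5 MeV/u = 58.1861 MeV
Per nucleon: 58.1861 / 9 = 6.465 MeV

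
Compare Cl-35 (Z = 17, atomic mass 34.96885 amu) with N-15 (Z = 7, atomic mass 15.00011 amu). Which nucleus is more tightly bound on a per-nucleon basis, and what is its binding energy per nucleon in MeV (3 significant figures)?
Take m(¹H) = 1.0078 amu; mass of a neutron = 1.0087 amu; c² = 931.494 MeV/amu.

Cl-35: Σm = 17(1.0078) + 18(1.0087) = 35.2892 amu; Δm = 0.32035 amu; E_B = 298.40 MeV; E_B/A = 8.526 MeV
N-15: Σm = 7(1.0078) + 8(1.0087) = 15.1242 amu; Δm = 0.12409 amu; E_B = 115.59 MeV; E_B/A = 7.706 MeV
Cl-35 has the higher binding energy per nucleon, so it is the more tightly bound nucleus.

Cl-35; 8.53 MeV/nucleon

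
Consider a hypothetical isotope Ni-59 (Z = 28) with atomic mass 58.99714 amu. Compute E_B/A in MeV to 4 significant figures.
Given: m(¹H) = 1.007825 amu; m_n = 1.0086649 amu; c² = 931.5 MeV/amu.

7.745 MeV/nucleon

Z = 28, so N = A − Z = 59 − 28 = 31.
Σm = 28·m(¹H) + 31·m_n = 28.219100 + 31.2686119 = 59.4877119 amu
Δm = 59.4877119 − 58.99714 = 0.4905719 amu
Converting to energy: 0.4905719 amu × 931.5 MeV/amu = 456.968 MeV
BE/A = 456.968 MeV / 59 = 7.745 MeV/nucleon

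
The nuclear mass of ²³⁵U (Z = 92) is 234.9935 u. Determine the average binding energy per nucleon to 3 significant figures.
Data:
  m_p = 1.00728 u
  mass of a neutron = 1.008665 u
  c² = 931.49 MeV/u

7.59 MeV/nucleon

With 92 protons and 143 neutrons (A = 235):
Total constituent mass: 92 × 1.00728 + 143 × 1.008665 = 236.908855 u
Mass defect Δm = 236.908855 − 234.9935 = 1.915355 u
Binding energy = Δm·c² = 1.915355 × 931.49 MeV/u = 1784.13 MeV
BE/A = 1784.13 MeV / 235 = 7.592 MeV/nucleon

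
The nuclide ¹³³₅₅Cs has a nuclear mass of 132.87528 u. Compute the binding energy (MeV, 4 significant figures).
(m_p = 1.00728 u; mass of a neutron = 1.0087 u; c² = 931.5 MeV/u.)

1121 MeV

The nucleus contains 55 protons and 133 − 55 = 78 neutrons.
Total constituent mass: 55 × 1.00728 + 78 × 1.0087 = 134.07900 u
Mass defect Δm = 134.07900 − 132.87528 = 1.20372 u
E_B = 1.20372 × 931.5 = 1121.27 MeV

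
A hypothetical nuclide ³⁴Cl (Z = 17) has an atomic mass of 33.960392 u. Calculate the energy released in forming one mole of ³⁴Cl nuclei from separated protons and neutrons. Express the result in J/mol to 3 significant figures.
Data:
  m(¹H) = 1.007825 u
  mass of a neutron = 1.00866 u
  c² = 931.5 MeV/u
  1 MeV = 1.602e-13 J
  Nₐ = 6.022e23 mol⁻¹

With 17 protons and 17 neutrons (A = 34):
Total constituent mass: 17 × 1.007825 + 17 × 1.00866 = 34.280245 u
The mass defect is 34.280245 − 33.960392 = 0.319853 u.
Converting to energy: 0.319853 u × 931.5 MeV/u = 297.943 MeV
Per nucleus in joules: 297.943 MeV × 1.602e-13 J/MeV = 4.7730e-11 J
Per mole: 4.7730e-11 J × 6.022e23 mol⁻¹ = 2.8743e+13 J/mol

2.87e+13 J/mol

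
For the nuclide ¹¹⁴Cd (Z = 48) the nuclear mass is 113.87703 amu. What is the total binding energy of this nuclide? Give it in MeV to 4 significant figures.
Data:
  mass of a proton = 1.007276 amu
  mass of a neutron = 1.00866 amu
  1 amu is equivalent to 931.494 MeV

972.3 MeV

The nucleus contains 48 protons and 114 − 48 = 66 neutrons.
Σm = 48·m_p + 66·m_n = 48.349248 + 66.57156 = 114.920808 amu
The mass defect is 114.920808 − 113.87703 = 1.043778 amu.
E_B = 1.043778 × 931.494 = 972.273 MeV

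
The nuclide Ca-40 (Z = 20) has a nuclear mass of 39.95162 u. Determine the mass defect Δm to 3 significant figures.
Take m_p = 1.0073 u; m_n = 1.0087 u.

0.368 u

The nucleus contains 20 protons and 40 − 20 = 20 neutrons.
Total constituent mass: 20 × 1.0073 + 20 × 1.0087 = 40.3200 u
Δm = 40.3200 − 39.95162 = 0.36838 u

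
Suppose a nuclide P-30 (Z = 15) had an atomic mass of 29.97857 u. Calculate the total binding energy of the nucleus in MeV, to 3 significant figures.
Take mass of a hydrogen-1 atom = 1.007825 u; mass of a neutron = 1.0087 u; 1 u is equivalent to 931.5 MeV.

251 MeV

With 15 protons and 15 neutrons (A = 30):
Mass of separated nucleons = 15(1.007825) + 15(1.0087) = 15.117375 + 15.1305 = 30.247875 u
Mass defect Δm = 30.247875 − 29.97857 = 0.269305 u
Converting to energy: 0.269305 u × 931.5 MeV/u = 250.858 MeV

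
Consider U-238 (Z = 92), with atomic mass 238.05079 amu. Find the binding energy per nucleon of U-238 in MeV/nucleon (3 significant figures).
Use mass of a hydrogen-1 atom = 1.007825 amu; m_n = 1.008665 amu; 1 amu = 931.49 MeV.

The nucleus contains 92 protons and 238 − 92 = 146 neutrons.
Mass of separated nucleons = 92(1.007825) + 146(1.008665) = 92.719900 + 147.265090 = 239.984990 amu
The mass defect is 239.984990 − 238.05079 = 1.934200 amu.
Converting to energy: 1.934200 amu × 931.49 MeV/amu = 1801.69 MeV
BE/A = 1801.69 MeV / 238 = 7.570 MeV/nucleon

7.57 MeV/nucleon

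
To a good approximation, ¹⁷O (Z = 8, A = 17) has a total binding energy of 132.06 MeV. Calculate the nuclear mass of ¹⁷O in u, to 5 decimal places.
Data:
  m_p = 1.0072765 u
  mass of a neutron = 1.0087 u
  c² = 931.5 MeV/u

Mass defect = 132.06 MeV / (931.5 MeV/u) = 0.1417713 u
Constituent mass = 8(1.0072765) + 9(1.0087) = 17.1365120 u
Nuclear mass = 17.1365120 − 0.1417713 = 16.9947407 u ≈ 16.99474 u (to 5 decimal places)

16.99474 u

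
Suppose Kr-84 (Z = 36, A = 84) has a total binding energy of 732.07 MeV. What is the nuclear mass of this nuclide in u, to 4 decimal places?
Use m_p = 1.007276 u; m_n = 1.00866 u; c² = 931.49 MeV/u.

Mass defect = 732.07 MeV / (931.49 MeV/u) = 0.785913 u
Constituent mass = 36(1.007276) + 48(1.00866) = 84.677616 u
Nuclear mass = 84.677616 − 0.785913 = 83.891703 u ≈ 83.8917 u (to 4 decimal places)

83.8917 u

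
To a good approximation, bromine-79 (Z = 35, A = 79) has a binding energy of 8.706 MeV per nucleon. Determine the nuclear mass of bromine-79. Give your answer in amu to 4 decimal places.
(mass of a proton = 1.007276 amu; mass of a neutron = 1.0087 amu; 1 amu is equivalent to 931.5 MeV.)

Total binding energy = 79 × 8.706 = 687.774 MeV
Mass defect = 687.774 MeV / (931.5 MeV/amu) = 0.738351 amu
Constituent mass = 35(1.007276) + 44(1.0087) = 79.637460 amu
Nuclear mass = 79.637460 − 0.738351 = 78.899109 amu ≈ 78.8991 amu (to 4 decimal places)

78.8991 amu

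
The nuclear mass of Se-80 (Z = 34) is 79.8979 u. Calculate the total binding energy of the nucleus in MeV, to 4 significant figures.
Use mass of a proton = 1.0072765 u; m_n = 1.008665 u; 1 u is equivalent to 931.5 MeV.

696.8 MeV

With 34 protons and 46 neutrons (A = 80):
Total constituent mass: 34 × 1.0072765 + 46 × 1.008665 = 80.6459910 u
The mass defect is 80.6459910 − 79.8979 = 0.7480910 u.
Binding energy = Δm·c² = 0.7480910 × 931.5 MeV/u = 696.847 MeV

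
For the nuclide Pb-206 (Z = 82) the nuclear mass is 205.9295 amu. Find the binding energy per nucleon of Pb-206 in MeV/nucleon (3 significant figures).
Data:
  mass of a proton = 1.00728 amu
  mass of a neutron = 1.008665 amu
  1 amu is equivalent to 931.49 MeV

7.88 MeV/nucleon

Mass of separated nucleons = 82(1.00728) + 124(1.008665) = 82.59696 + 125.074460 = 207.671420 amu
Mass defect Δm = 207.671420 − 205.9295 = 1.741920 amu
E_B = 1.741920 × 931.49 = 1622.58 MeV
Per nucleon: 1622.58 / 206 = 7.877 MeV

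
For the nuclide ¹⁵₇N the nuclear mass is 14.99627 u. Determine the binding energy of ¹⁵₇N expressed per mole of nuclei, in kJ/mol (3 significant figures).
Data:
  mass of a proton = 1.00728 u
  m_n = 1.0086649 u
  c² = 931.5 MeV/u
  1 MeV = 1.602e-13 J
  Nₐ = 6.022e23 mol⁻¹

With 7 protons and 8 neutrons (A = 15):
Σm = 7·m_p + 8·m_n = 7.05096 + 8.0693192 = 15.1202792 u
Mass defect Δm = 15.1202792 − 14.99627 = 0.1240092 u
Binding energy = Δm·c² = 0.1240092 × 931.5 MeV/u = 115.515 MeV
Per nucleus in joules: 115.515 MeV × 1.602e-13 J/MeV = 1.8506e-11 J
Per mole: 1.8506e-11 J × 6.022e23 mol⁻¹ = 1.1144e+13 J/mol

1.11e+10 kJ/mol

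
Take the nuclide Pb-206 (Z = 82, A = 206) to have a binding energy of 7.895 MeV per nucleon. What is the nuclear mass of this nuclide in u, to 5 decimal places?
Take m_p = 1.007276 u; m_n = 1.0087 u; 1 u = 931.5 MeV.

Total binding energy = 206 × 7.895 = 1626.370 MeV
Mass defect = 1626.370 MeV / (931.5 MeV/u) = 1.7459689 u
Constituent mass = 82(1.007276) + 124(1.0087) = 207.675432 u
Nuclear mass = 207.675432 − 1.7459689 = 205.9294631 u ≈ 205.92946 u (to 5 decimal places)

205.92946 u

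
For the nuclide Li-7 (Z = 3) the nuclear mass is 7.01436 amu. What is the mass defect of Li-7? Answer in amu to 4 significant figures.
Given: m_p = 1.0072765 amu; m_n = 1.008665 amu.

0.04213 amu

Z = 3, so N = A − Z = 7 − 3 = 4.
Total constituent mass: 3 × 1.0072765 + 4 × 1.008665 = 7.0564895 amu
Δm = 7.0564895 − 7.01436 = 0.0421295 amu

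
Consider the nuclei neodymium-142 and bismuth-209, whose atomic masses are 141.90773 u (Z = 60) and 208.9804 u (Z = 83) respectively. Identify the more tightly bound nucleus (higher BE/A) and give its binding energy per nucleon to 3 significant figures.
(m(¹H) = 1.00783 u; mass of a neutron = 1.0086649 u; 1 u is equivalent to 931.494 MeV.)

neodymium-142: Σm = 60(1.00783) + 82(1.0086649) = 143.1803218 u; Δm = 1.2725918 u; E_B = 1185.4 MeV; E_B/A = 8.348 MeV
bismuth-209: Σm = 83(1.00783) + 126(1.0086649) = 210.7416674 u; Δm = 1.7612674 u; E_B = 1640.6 MeV; E_B/A = 7.850 MeV
neodymium-142 has the higher binding energy per nucleon, so it is the more tightly bound nucleus.

neodymium-142; 8.35 MeV/nucleon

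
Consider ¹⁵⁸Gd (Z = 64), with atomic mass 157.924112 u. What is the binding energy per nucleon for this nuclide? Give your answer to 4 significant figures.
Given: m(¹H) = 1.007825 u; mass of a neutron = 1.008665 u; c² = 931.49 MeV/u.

Σm = 64·m(¹H) + 94·m_n = 64.500800 + 94.814510 = 159.315310 u
Mass defect Δm = 159.315310 − 157.924112 = 1.391198 u
E_B = 1.391198 × 931.49 = 1295.89 MeV
Dividing by A = 158 gives 8.202 MeV per nucleon.

8.202 MeV/nucleon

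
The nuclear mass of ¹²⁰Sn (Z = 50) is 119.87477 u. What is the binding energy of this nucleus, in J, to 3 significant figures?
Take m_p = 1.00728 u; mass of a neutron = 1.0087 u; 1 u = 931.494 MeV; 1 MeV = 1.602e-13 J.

The nucleus contains 50 protons and 120 − 50 = 70 neutrons.
Σm = 50·m_p + 70·m_n = 50.36400 + 70.6090 = 120.97300 u
Δm = 120.97300 − 119.87477 = 1.09823 u
Binding energy = Δm·c² = 1.09823 × 931.494 MeV/u = 1022.99 MeV
In joules: 1022.99 MeV × 1.602e-13 J/MeV = 1.6388e-10 J

1.64e-10 J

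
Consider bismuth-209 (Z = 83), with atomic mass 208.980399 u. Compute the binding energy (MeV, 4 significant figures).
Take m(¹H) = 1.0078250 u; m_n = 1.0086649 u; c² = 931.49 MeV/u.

With 83 protons and 126 neutrons (A = 209):
Mass of separated nucleons = 83(1.0078250) + 126(1.0086649) = 83.6494750 + 127.0917774 = 210.7412524 u
Δm = 210.7412524 − 208.980399 = 1.7608534 u
E_B = 1.7608534 × 931.49 = 1640.22 MeV

1640 MeV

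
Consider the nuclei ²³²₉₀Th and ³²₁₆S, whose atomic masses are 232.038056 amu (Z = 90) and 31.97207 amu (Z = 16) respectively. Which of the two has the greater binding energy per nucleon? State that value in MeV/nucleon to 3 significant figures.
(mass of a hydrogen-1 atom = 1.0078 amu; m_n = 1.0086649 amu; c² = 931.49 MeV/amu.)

³²₁₆S; 8.48 MeV/nucleon

²³²₉₀Th: Σm = 90(1.0078) + 142(1.0086649) = 233.9324158 amu; Δm = 1.8943598 amu; E_B = 1764.6 MeV; E_B/A = 7.606 MeV
³²₁₆S: Σm = 16(1.0078) + 16(1.0086649) = 32.2634384 amu; Δm = 0.2913684 amu; E_B = 271.407 MeV; E_B/A = 8.481 MeV
³²₁₆S has the higher binding energy per nucleon, so it is the more tightly bound nucleus.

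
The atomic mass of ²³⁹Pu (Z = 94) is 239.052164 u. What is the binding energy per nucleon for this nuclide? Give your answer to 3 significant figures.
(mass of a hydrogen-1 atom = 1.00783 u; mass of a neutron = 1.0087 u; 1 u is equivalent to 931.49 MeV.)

The nucleus contains 94 protons and 239 − 94 = 145 neutrons.
Total constituent mass: 94 × 1.00783 + 145 × 1.0087 = 240.99752 u
The mass defect is 240.99752 − 239.052164 = 1.945356 u.
E_B = 1.945356 × 931.49 = 1812.08 MeV
BE/A = 1812.08 MeV / 239 = 7.582 MeV/nucleon

7.58 MeV/nucleon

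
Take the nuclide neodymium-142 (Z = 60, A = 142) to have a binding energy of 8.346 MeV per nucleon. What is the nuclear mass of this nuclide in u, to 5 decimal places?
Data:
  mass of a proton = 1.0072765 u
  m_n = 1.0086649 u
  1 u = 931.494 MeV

141.87482 u

Total binding energy = 142 × 8.346 = 1185.132 MeV
Mass defect = 1185.132 MeV / (931.494 MeV/u) = 1.2722916 u
Constituent mass = 60(1.0072765) + 82(1.0086649) = 143.1471118 u
Nuclear mass = 143.1471118 − 1.2722916 = 141.8748202 u ≈ 141.87482 u (to 5 decimal places)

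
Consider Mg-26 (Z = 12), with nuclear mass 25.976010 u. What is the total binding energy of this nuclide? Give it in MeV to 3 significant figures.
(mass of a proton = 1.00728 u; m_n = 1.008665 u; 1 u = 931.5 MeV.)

With 12 protons and 14 neutrons (A = 26):
Mass of separated nucleons = 12(1.00728) + 14(1.008665) = 12.08736 + 14.121310 = 26.208670 u
Mass defect Δm = 26.208670 − 25.976010 = 0.232660 u
E_B = 0.232660 × 931.5 = 216.723 MeV

217 MeV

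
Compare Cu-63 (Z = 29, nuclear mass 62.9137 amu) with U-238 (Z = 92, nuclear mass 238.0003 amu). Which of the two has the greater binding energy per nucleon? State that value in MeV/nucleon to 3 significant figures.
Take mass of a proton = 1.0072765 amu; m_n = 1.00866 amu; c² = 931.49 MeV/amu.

Cu-63; 8.75 MeV/nucleon

Cu-63: Σm = 29(1.0072765) + 34(1.00866) = 63.5054585 amu; Δm = 0.5917585 amu; E_B = 551.217 MeV; E_B/A = 8.749 MeV
U-238: Σm = 92(1.0072765) + 146(1.00866) = 239.9337980 amu; Δm = 1.9334980 amu; E_B = 1801.0 MeV; E_B/A = 7.567 MeV
Cu-63 has the higher binding energy per nucleon, so it is the more tightly bound nucleus.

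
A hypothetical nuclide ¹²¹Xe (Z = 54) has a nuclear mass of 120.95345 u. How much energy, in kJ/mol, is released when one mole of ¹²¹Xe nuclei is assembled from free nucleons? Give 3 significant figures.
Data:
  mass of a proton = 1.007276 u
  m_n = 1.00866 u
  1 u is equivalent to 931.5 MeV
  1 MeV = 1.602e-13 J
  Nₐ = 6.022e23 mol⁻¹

9.16e+10 kJ/mol

With 54 protons and 67 neutrons (A = 121):
Mass of separated nucleons = 54(1.007276) + 67(1.00866) = 54.392904 + 67.58022 = 121.973124 u
Mass defect Δm = 121.973124 − 120.95345 = 1.019674 u
Binding energy = Δm·c² = 1.019674 × 931.5 MeV/u = 949.826 MeV
Per nucleus in joules: 949.826 MeV × 1.602e-13 J/MeV = 1.5216e-10 J
Per mole: 1.5216e-10 J × 6.022e23 mol⁻¹ = 9.1631e+13 J/mol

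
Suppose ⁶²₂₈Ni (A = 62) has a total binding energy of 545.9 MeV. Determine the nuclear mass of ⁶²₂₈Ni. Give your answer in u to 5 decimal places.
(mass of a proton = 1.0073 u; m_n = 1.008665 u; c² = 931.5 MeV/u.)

Mass defect = 545.9 MeV / (931.5 MeV/u) = 0.5860440 u
Constituent mass = 28(1.0073) + 34(1.008665) = 62.499010 u
Nuclear mass = 62.499010 − 0.5860440 = 61.9129660 u ≈ 61.91297 u (to 5 decimal places)

61.91297 u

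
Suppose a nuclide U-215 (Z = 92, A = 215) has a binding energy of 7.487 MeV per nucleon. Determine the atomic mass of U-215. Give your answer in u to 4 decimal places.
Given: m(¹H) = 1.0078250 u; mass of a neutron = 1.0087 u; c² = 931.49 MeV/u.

215.0619 u

Total binding energy = 215 × 7.487 = 1609.705 MeV
Mass defect = 1609.705 MeV / (931.49 MeV/u) = 1.728097 u
Constituent mass = 92(1.0078250) + 123(1.0087) = 216.7900000 u
Atomic mass = 216.7900000 − 1.728097 = 215.0619030 u ≈ 215.0619 u (to 4 decimal places)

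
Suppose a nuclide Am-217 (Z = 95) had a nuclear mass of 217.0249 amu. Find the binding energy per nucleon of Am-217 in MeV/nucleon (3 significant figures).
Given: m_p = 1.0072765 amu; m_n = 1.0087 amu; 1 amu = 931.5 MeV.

7.42 MeV/nucleon

The nucleus contains 95 protons and 217 − 95 = 122 neutrons.
Σm = 95·m_p + 122·m_n = 95.6912675 + 123.0614 = 218.7526675 amu
Δm = 218.7526675 − 217.0249 = 1.7277675 amu
E_B = 1.7277675 × 931.5 = 1609.42 MeV
Dividing by A = 217 gives 7.417 MeV per nucleon.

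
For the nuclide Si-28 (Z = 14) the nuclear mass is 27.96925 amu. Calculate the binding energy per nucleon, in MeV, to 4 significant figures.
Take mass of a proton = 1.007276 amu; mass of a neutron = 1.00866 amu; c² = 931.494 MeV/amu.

Σm = 14·m_p + 14·m_n = 14.101864 + 14.12124 = 28.223104 amu
The mass defect is 28.223104 − 27.96925 = 0.253854 amu.
E_B = 0.253854 × 931.494 = 236.463 MeV
Dividing by A = 28 gives 8.445 MeV per nucleon.

8.445 MeV/nucleon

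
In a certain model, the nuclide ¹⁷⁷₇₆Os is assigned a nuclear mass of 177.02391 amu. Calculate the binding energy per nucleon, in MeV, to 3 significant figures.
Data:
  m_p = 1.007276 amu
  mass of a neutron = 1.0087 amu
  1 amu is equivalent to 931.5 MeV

7.41 MeV/nucleon

Mass of separated nucleons = 76(1.007276) + 101(1.0087) = 76.552976 + 101.8787 = 178.431676 amu
The mass defect is 178.431676 − 177.02391 = 1.407766 amu.
Binding energy = Δm·c² = 1.407766 × 931.5 MeV/amu = 1311.33 MeV
BE/A = 1311.33 MeV / 177 = 7.409 MeV/nucleon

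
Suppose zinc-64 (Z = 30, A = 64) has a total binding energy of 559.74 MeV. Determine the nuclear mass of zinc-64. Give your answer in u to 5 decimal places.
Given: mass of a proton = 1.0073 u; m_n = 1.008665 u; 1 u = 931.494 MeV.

Mass defect = 559.74 MeV / (931.494 MeV/u) = 0.6009056 u
Constituent mass = 30(1.0073) + 34(1.008665) = 64.513610 u
Nuclear mass = 64.513610 − 0.6009056 = 63.9127044 u ≈ 63.91270 u (to 5 decimal places)

63.91270 u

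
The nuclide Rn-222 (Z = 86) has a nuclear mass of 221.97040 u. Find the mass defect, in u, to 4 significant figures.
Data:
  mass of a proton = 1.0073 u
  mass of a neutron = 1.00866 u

1.835 u

With 86 protons and 136 neutrons (A = 222):
Total constituent mass: 86 × 1.0073 + 136 × 1.00866 = 223.80556 u
Mass defect Δm = 223.80556 − 221.97040 = 1.83516 u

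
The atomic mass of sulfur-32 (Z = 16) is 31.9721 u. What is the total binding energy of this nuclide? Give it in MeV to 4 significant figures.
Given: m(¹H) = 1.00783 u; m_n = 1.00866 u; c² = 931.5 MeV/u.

271.8 MeV

Σm = 16·m(¹H) + 16·m_n = 16.12528 + 16.13856 = 32.26384 u
Δm = 32.26384 − 31.9721 = 0.29174 u
E_B = 0.29174 × 931.5 = 271.756 MeV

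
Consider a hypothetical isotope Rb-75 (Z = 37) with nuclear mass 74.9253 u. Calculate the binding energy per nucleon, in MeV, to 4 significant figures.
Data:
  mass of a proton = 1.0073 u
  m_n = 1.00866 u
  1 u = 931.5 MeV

Σm = 37·m_p + 38·m_n = 37.2701 + 38.32908 = 75.59918 u
The mass defect is 75.59918 − 74.9253 = 0.67388 u.
E_B = 0.67388 × 931.5 = 627.719 MeV
Dividing by A = 75 gives 8.370 MeV per nucleon.

8.370 MeV/nucleon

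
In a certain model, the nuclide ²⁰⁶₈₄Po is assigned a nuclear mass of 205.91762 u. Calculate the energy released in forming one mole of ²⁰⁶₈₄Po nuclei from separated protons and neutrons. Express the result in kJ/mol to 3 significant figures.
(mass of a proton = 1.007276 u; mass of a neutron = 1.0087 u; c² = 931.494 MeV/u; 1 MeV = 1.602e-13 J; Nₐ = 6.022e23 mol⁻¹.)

Mass of separated nucleons = 84(1.007276) + 122(1.0087) = 84.611184 + 123.0614 = 207.672584 u
The mass defect is 207.672584 − 205.91762 = 1.754964 u.
Binding energy = Δm·c² = 1.754964 × 931.494 MeV/u = 1634.74 MeV
Per nucleus in joules: 1634.74 MeV × 1.602e-13 J/MeV = 2.6189e-10 J
Per mole: 2.6189e-10 J × 6.022e23 mol⁻¹ = 1.5771e+14 J/mol

1.58e+11 kJ/mol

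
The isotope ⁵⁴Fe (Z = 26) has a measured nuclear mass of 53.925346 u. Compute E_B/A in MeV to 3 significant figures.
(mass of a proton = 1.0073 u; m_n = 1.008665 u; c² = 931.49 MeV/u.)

8.75 MeV/nucleon

The nucleus contains 26 protons and 54 − 26 = 28 neutrons.
Mass of separated nucleons = 26(1.0073) + 28(1.008665) = 26.1898 + 28.242620 = 54.432420 u
Δm = 54.432420 − 53.925346 = 0.507074 u
Converting to energy: 0.507074 u × 931.49 MeV/u = 472.334 MeV
Dividing by A = 54 gives 8.747 MeV per nucleon.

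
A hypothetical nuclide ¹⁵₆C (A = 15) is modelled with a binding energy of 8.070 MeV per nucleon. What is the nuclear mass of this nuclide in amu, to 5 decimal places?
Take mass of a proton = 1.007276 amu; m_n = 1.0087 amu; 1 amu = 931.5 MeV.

Total binding energy = 15 × 8.070 = 121.050 MeV
Mass defect = 121.050 MeV / (931.5 MeV/amu) = 0.1299517 amu
Constituent mass = 6(1.007276) + 9(1.0087) = 15.121956 amu
Nuclear mass = 15.121956 − 0.1299517 = 14.9920043 amu ≈ 14.99200 amu (to 5 decimal places)

14.99200 amu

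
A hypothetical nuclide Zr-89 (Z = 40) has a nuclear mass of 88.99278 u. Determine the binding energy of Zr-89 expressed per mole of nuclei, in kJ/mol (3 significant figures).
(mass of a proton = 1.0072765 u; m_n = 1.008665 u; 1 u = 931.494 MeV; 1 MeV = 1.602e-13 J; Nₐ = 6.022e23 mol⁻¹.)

The nucleus contains 40 protons and 89 − 40 = 49 neutrons.
Total constituent mass: 40 × 1.0072765 + 49 × 1.008665 = 89.7156450 u
The mass defect is 89.7156450 − 88.99278 = 0.7228650 u.
Converting to energy: 0.7228650 u × 931.494 MeV/u = 673.344 MeV
Per nucleus in joules: 673.344 MeV × 1.602e-13 J/MeV = 1.0787e-10 J
Per mole: 1.0787e-10 J × 6.022e23 mol⁻¹ = 6.4959e+13 J/mol

6.50e+10 kJ/mol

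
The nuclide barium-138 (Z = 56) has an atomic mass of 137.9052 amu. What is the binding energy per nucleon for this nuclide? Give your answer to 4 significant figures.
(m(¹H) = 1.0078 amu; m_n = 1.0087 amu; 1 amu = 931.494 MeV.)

8.404 MeV/nucleon

Z = 56, so N = A − Z = 138 − 56 = 82.
Σm = 56·m(¹H) + 82·m_n = 56.4368 + 82.7134 = 139.1502 amu
The mass defect is 139.1502 − 137.9052 = 1.2450 amu.
Binding energy = Δm·c² = 1.2450 × 931.494 MeV/amu = 1159.71 MeV
Dividing by A = 138 gives 8.404 MeV per nucleon.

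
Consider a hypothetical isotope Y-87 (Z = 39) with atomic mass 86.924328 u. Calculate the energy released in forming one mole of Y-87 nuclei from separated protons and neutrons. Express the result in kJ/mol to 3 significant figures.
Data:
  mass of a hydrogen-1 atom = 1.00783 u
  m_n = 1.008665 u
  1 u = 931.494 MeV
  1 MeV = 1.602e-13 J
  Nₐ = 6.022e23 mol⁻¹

7.16e+10 kJ/mol

The nucleus contains 39 protons and 87 − 39 = 48 neutrons.
Total constituent mass: 39 × 1.00783 + 48 × 1.008665 = 87.721290 u
The mass defect is 87.721290 − 86.924328 = 0.796962 u.
Converting to energy: 0.796962 u × 931.494 MeV/u = 742.365 MeV
Per nucleus in joules: 742.365 MeV × 1.602e-13 J/MeV = 1.1893e-10 J
Per mole: 1.1893e-10 J × 6.022e23 mol⁻¹ = 7.1620e+13 J/mol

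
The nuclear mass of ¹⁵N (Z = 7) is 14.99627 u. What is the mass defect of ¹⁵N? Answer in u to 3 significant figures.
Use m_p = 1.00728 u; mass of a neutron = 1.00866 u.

The nucleus contains 7 protons and 15 − 7 = 8 neutrons.
Mass of separated nucleons = 7(1.00728) + 8(1.00866) = 7.05096 + 8.06928 = 15.12024 u
The mass defect is 15.12024 − 14.99627 = 0.12397 u.

0.124 u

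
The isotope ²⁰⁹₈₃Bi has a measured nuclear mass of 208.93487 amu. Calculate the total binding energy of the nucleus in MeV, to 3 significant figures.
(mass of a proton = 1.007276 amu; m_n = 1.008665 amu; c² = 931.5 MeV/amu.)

1640 MeV

Z = 83, so N = A − Z = 209 − 83 = 126.
Total constituent mass: 83 × 1.007276 + 126 × 1.008665 = 210.695698 amu
Mass defect Δm = 210.695698 − 208.93487 = 1.760828 amu
Binding energy = Δm·c² = 1.760828 × 931.5 MeV/amu = 1640.21 MeV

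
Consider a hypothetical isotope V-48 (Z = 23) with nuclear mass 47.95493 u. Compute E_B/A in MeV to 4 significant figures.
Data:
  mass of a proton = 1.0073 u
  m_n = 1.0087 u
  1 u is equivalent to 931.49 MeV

8.354 MeV/nucleon

Σm = 23·m_p + 25·m_n = 23.1679 + 25.2175 = 48.3854 u
The mass defect is 48.3854 − 47.95493 = 0.43047 u.
Converting to energy: 0.43047 u × 931.49 MeV/u = 400.979 MeV
Dividing by A = 48 gives 8.354 MeV per nucleon.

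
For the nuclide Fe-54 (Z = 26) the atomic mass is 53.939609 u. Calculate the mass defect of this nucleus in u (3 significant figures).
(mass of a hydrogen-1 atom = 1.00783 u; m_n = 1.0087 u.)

Z = 26, so N = A − Z = 54 − 26 = 28.
Total constituent mass: 26 × 1.00783 + 28 × 1.0087 = 54.44718 u
Δm = 54.44718 − 53.939609 = 0.507571 u

0.508 u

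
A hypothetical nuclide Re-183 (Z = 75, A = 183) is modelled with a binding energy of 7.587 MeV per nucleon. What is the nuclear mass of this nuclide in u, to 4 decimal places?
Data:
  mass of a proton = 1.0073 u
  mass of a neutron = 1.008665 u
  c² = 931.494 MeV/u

182.9928 u

Total binding energy = 183 × 7.587 = 1388.421 MeV
Mass defect = 1388.421 MeV / (931.494 MeV/u) = 1.490531 u
Constituent mass = 75(1.0073) + 108(1.008665) = 184.483320 u
Nuclear mass = 184.483320 − 1.490531 = 182.992789 u ≈ 182.9928 u (to 4 decimal places)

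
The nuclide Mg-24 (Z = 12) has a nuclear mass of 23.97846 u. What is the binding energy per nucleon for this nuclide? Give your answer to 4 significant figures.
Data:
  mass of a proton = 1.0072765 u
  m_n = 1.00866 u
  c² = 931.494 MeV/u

8.258 MeV/nucleon

Σm = 12·m_p + 12·m_n = 12.0873180 + 12.10392 = 24.1912380 u
Δm = 24.1912380 − 23.97846 = 0.2127780 u
E_B = 0.2127780 × 931.494 = 198.201 MeV
Dividing by A = 24 gives 8.258 MeV per nucleon.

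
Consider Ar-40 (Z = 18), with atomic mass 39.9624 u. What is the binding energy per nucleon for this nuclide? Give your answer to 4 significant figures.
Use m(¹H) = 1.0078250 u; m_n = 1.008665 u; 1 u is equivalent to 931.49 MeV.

8.595 MeV/nucleon

With 18 protons and 22 neutrons (A = 40):
Σm = 18·m(¹H) + 22·m_n = 18.1408500 + 22.190630 = 40.3314800 u
Mass defect Δm = 40.3314800 − 39.9624 = 0.3690800 u
Converting to energy: 0.3690800 u × 931.49 MeV/u = 343.794 MeV
BE/A = 343.794 MeV / 40 = 8.595 MeV/nucleon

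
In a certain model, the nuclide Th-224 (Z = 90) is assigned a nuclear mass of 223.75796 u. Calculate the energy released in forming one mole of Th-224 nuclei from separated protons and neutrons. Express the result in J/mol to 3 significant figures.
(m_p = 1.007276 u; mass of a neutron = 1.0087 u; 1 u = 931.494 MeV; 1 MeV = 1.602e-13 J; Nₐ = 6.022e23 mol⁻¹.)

1.85e+14 J/mol

Mass of separated nucleons = 90(1.007276) + 134(1.0087) = 90.654840 + 135.1658 = 225.820640 u
The mass defect is 225.820640 − 223.75796 = 2.062680 u.
Converting to energy: 2.062680 u × 931.494 MeV/u = 1921.37 MeV
Per nucleus in joules: 1921.37 MeV × 1.602e-13 J/MeV = 3.0780e-10 J
Per mole: 3.0780e-10 J × 6.022e23 mol⁻¹ = 1.8536e+14 J/mol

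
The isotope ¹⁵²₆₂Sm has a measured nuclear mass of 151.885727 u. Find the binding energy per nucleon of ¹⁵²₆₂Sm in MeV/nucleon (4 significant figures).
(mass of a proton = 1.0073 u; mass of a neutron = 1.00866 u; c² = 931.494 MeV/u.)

The nucleus contains 62 protons and 152 − 62 = 90 neutrons.
Σm = 62·m_p + 90·m_n = 62.4526 + 90.77940 = 153.23200 u
The mass defect is 153.23200 − 151.885727 = 1.346273 u.
Converting to energy: 1.346273 u × 931.494 MeV/u = 1254.05 MeV
Dividing by A = 152 gives 8.250 MeV per nucleon.

8.250 MeV/nucleon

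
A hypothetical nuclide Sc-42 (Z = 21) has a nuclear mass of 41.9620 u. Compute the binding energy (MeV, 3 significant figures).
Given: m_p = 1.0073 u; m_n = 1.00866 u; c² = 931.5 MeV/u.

The nucleus contains 21 protons and 42 − 21 = 21 neutrons.
Σm = 21·m_p + 21·m_n = 21.1533 + 21.18186 = 42.33516 u
Mass defect Δm = 42.33516 − 41.9620 = 0.37316 u
Converting to energy: 0.37316 u × 931.5 MeV/u = 347.599 MeV

348 MeV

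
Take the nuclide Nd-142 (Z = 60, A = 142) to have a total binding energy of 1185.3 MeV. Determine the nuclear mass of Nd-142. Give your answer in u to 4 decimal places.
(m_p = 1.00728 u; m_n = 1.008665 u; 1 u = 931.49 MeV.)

141.8749 u

Mass defect = 1185.3 MeV / (931.49 MeV/u) = 1.272477 u
Constituent mass = 60(1.00728) + 82(1.008665) = 143.147330 u
Nuclear mass = 143.147330 − 1.272477 = 141.874853 u ≈ 141.8749 u (to 4 decimal places)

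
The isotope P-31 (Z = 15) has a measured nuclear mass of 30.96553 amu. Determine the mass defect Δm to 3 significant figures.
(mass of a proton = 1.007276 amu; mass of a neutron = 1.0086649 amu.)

0.282 amu

The nucleus contains 15 protons and 31 − 15 = 16 neutrons.
Total constituent mass: 15 × 1.007276 + 16 × 1.0086649 = 31.2477784 amu
The mass defect is 31.2477784 − 30.96553 = 0.2822484 amu.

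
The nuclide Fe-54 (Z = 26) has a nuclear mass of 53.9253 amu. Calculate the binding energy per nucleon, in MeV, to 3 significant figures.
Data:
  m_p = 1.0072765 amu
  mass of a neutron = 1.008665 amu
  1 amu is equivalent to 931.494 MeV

8.74 MeV/nucleon

With 26 protons and 28 neutrons (A = 54):
Mass of separated nucleons = 26(1.0072765) + 28(1.008665) = 26.1891890 + 28.242620 = 54.4318090 amu
The mass defect is 54.4318090 − 53.9253 = 0.5065090 amu.
Converting to energy: 0.5065090 amu × 931.494 MeV/amu = 471.810 MeV
Per nucleon: 471.810 / 54 = 8.737 MeV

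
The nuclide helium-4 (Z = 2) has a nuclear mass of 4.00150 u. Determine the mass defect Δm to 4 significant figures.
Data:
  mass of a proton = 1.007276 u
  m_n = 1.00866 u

0.03037 u

With 2 protons and 2 neutrons (A = 4):
Mass of separated nucleons = 2(1.007276) + 2(1.00866) = 2.014552 + 2.01732 = 4.031872 u
The mass defect is 4.031872 − 4.00150 = 0.030372 u.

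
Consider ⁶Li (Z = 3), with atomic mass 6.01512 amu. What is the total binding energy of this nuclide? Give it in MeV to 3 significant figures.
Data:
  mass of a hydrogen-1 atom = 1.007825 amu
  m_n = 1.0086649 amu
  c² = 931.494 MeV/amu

Z = 3, so N = A − Z = 6 − 3 = 3.
Mass of separated nucleons = 3(1.007825) + 3(1.0086649) = 3.023475 + 3.0259947 = 6.0494697 amu
Δm = 6.0494697 − 6.01512 = 0.0343497 amu
E_B = 0.0343497 × 931.494 = 31.9965 MeV

32.0 MeV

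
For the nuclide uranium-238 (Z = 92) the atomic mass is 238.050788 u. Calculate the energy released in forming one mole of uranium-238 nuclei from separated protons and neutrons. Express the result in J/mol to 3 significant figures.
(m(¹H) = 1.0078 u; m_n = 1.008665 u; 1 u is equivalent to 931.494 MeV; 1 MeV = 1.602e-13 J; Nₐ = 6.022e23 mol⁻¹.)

With 92 protons and 146 neutrons (A = 238):
Mass of separated nucleons = 92(1.0078) + 146(1.008665) = 92.7176 + 147.265090 = 239.982690 u
Mass defect Δm = 239.982690 − 238.050788 = 1.931902 u
Converting to energy: 1.931902 u × 931.494 MeV/u = 1799.56 MeV
Per nucleus in joules: 1799.56 MeV × 1.602e-13 J/MeV = 2.8829e-10 J
Per mole: 2.8829e-10 J × 6.022e23 mol⁻¹ = 1.7361e+14 J/mol

1.74e+14 J/mol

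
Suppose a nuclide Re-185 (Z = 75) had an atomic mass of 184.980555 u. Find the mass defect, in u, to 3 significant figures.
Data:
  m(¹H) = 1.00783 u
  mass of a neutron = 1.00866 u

1.56 u

Σm = 75·m(¹H) + 110·m_n = 75.58725 + 110.95260 = 186.53985 u
Δm = 186.53985 − 184.980555 = 1.559295 u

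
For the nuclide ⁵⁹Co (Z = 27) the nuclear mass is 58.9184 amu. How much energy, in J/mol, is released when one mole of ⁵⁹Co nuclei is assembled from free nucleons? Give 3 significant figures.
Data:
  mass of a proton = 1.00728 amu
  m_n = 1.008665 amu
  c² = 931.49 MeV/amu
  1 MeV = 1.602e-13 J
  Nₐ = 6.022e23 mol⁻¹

Z = 27, so N = A − Z = 59 − 27 = 32.
Mass of separated nucleons = 27(1.00728) + 32(1.008665) = 27.19656 + 32.277280 = 59.473840 amu
Mass defect Δm = 59.473840 − 58.9184 = 0.555440 amu
Converting to energy: 0.555440 amu × 931.49 MeV/amu = 517.387 MeV
Per nucleus in joules: 517.387 MeV × 1.602e-13 J/MeV = 8.2885e-11 J
Per mole: 8.2885e-11 J × 6.022e23 mol⁻¹ = 4.9913e+13 J/mol

4.99e+13 J/mol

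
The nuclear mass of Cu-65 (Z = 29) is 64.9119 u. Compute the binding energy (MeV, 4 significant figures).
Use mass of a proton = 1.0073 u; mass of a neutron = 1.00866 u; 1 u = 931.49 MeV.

The nucleus contains 29 protons and 65 − 29 = 36 neutrons.
Σm = 29·m_p + 36·m_n = 29.2117 + 36.31176 = 65.52346 u
Mass defect Δm = 65.52346 − 64.9119 = 0.61156 u
Binding energy = Δm·c² = 0.61156 × 931.49 MeV/u = 569.662 MeV

569.7 MeV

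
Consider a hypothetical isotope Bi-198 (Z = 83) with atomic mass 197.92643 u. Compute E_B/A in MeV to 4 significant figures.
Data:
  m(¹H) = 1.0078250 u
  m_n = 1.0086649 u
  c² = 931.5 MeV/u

8.090 MeV/nucleon

Mass of separated nucleons = 83(1.0078250) + 115(1.0086649) = 83.6494750 + 115.9964635 = 199.6459385 u
Δm = 199.6459385 − 197.92643 = 1.7195085 u
Converting to energy: 1.7195085 u × 931.5 MeV/u = 1601.722 MeV
BE/A = 1601.722 MeV / 198 = 8.090 MeV/nucleon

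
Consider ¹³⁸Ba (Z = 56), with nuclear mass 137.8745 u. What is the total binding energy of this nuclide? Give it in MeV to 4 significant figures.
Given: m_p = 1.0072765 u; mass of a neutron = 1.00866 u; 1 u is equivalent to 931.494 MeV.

1158 MeV

Z = 56, so N = A − Z = 138 − 56 = 82.
Mass of separated nucleons = 56(1.0072765) + 82(1.00866) = 56.4074840 + 82.71012 = 139.1176040 u
The mass defect is 139.1176040 − 137.8745 = 1.2431040 u.
E_B = 1.2431040 × 931.494 = 1157.94 MeV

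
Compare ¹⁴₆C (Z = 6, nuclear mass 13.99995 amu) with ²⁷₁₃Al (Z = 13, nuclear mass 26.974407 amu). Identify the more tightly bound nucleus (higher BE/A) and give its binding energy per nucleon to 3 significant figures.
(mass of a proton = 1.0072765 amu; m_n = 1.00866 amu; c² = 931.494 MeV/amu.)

²⁷₁₃Al; 8.33 MeV/nucleon

¹⁴₆C: Σm = 6(1.0072765) + 8(1.00866) = 14.1129390 amu; Δm = 0.1129890 amu; E_B = 105.25 MeV; E_B/A = 7.518 MeV
²⁷₁₃Al: Σm = 13(1.0072765) + 14(1.00866) = 27.2158345 amu; Δm = 0.2414275 amu; E_B = 224.89 MeV; E_B/A = 8.329 MeV
²⁷₁₃Al has the higher binding energy per nucleon, so it is the more tightly bound nucleus.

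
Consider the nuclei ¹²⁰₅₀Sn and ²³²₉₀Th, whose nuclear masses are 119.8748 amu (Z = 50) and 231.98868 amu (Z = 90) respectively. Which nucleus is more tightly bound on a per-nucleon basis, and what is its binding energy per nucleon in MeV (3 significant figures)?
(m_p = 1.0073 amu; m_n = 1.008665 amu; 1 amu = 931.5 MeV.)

¹²⁰₅₀Sn; 8.51 MeV/nucleon

¹²⁰₅₀Sn: Σm = 50(1.0073) + 70(1.008665) = 120.971550 amu; Δm = 1.096750 amu; E_B = 1021.62 MeV; E_B/A = 8.514 MeV
²³²₉₀Th: Σm = 90(1.0073) + 142(1.008665) = 233.887430 amu; Δm = 1.898750 amu; E_B = 1768.7 MeV; E_B/A = 7.624 MeV
¹²⁰₅₀Sn has the higher binding energy per nucleon, so it is the more tightly bound nucleus.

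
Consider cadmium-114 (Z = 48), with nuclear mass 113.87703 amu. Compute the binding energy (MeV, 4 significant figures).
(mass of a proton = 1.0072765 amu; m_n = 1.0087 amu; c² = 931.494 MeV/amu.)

974.8 MeV

Σm = 48·m_p + 66·m_n = 48.3492720 + 66.5742 = 114.9234720 amu
Mass defect Δm = 114.9234720 − 113.87703 = 1.0464420 amu
Converting to energy: 1.0464420 amu × 931.494 MeV/amu = 974.754 MeV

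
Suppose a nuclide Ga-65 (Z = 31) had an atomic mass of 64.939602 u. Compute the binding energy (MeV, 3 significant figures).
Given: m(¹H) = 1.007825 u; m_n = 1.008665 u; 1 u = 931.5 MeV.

557 MeV

Total constituent mass: 31 × 1.007825 + 34 × 1.008665 = 65.537185 u
Mass defect Δm = 65.537185 − 64.939602 = 0.597583 u
Binding energy = Δm·c² = 0.597583 × 931.5 MeV/u = 556.649 MeV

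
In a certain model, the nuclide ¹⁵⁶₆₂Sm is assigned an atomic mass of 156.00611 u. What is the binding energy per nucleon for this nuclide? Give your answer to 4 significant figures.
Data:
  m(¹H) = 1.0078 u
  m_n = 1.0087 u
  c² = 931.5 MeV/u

Total constituent mass: 62 × 1.0078 + 94 × 1.0087 = 157.3014 u
Δm = 157.3014 − 156.00611 = 1.29529 u
Converting to energy: 1.29529 u × 931.5 MeV/u = 1206.56 MeV
Dividing by A = 156 gives 7.734 MeV per nucleon.

7.734 MeV/nucleon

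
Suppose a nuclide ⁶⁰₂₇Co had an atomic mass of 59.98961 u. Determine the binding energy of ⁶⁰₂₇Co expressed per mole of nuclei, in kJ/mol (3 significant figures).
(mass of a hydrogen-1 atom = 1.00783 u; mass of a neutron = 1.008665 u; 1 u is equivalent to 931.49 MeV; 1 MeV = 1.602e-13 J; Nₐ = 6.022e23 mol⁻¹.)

Z = 27, so N = A − Z = 60 − 27 = 33.
Total constituent mass: 27 × 1.00783 + 33 × 1.008665 = 60.497355 u
Mass defect Δm = 60.497355 − 59.98961 = 0.507745 u
Converting to energy: 0.507745 u × 931.49 MeV/u = 472.959 MeV
Per nucleus in joules: 472.959 MeV × 1.602e-13 J/MeV = 7.5768e-11 J
Per mole: 7.5768e-11 J × 6.022e23 mol⁻¹ = 4.5627e+13 J/mol

4.56e+10 kJ/mol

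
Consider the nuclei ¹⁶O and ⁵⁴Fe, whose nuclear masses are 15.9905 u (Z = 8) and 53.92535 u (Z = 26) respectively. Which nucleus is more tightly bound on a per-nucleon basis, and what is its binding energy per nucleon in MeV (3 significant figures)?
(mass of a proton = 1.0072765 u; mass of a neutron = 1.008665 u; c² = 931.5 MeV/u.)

¹⁶O: Σm = 8(1.0072765) + 8(1.008665) = 16.1275320 u; Δm = 0.1370320 u; E_B = 127.65 MeV; E_B/A = 7.978 MeV
⁵⁴Fe: Σm = 26(1.0072765) + 28(1.008665) = 54.4318090 u; Δm = 0.5064590 u; E_B = 471.77 MeV; E_B/A = 8.736 MeV
⁵⁴Fe has the higher binding energy per nucleon, so it is the more tightly bound nucleus.

⁵⁴Fe; 8.74 MeV/nucleon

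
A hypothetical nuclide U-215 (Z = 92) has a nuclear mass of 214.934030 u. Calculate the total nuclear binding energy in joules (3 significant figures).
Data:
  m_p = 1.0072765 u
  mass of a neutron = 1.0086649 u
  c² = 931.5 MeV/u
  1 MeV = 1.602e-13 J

2.69e-10 J

Mass of separated nucleons = 92(1.0072765) + 123(1.0086649) = 92.6694380 + 124.0657827 = 216.7352207 u
Δm = 216.7352207 − 214.934030 = 1.8011907 u
Converting to energy: 1.8011907 u × 931.5 MeV/u = 1677.81 MeV
In joules: 1677.81 MeV × 1.602e-13 J/MeV = 2.6879e-10 J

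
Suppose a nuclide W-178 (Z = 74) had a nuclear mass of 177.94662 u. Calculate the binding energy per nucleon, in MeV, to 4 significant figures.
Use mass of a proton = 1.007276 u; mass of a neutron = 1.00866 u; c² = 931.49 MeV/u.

With 74 protons and 104 neutrons (A = 178):
Total constituent mass: 74 × 1.007276 + 104 × 1.00866 = 179.439064 u
Δm = 179.439064 − 177.94662 = 1.492444 u
E_B = 1.492444 × 931.49 = 1390.20 MeV
Per nucleon: 1390.20 / 178 = 7.810 MeV

7.810 MeV/nucleon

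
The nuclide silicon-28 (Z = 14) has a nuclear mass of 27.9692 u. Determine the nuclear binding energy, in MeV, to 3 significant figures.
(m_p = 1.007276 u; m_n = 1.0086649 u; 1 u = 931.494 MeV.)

Z = 14, so N = A − Z = 28 − 14 = 14.
Total constituent mass: 14 × 1.007276 + 14 × 1.0086649 = 28.2231726 u
The mass defect is 28.2231726 − 27.9692 = 0.2539726 u.
Converting to energy: 0.2539726 u × 931.494 MeV/u = 236.574 MeV

237 MeV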